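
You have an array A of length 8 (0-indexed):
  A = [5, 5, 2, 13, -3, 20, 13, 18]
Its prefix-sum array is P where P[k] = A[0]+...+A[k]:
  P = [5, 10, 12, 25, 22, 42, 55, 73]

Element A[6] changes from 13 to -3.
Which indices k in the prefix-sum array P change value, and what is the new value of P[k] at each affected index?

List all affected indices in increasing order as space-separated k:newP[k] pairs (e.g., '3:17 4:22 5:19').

P[k] = A[0] + ... + A[k]
P[k] includes A[6] iff k >= 6
Affected indices: 6, 7, ..., 7; delta = -16
  P[6]: 55 + -16 = 39
  P[7]: 73 + -16 = 57

Answer: 6:39 7:57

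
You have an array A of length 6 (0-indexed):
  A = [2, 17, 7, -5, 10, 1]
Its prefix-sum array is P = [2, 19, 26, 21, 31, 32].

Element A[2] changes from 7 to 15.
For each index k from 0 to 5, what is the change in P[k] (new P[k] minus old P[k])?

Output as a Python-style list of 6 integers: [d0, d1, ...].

Answer: [0, 0, 8, 8, 8, 8]

Derivation:
Element change: A[2] 7 -> 15, delta = 8
For k < 2: P[k] unchanged, delta_P[k] = 0
For k >= 2: P[k] shifts by exactly 8
Delta array: [0, 0, 8, 8, 8, 8]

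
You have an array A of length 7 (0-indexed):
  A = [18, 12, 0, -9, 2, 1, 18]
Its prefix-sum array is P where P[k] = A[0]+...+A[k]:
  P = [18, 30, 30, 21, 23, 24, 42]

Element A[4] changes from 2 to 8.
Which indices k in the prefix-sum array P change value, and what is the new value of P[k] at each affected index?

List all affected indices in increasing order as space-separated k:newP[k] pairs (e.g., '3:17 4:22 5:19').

P[k] = A[0] + ... + A[k]
P[k] includes A[4] iff k >= 4
Affected indices: 4, 5, ..., 6; delta = 6
  P[4]: 23 + 6 = 29
  P[5]: 24 + 6 = 30
  P[6]: 42 + 6 = 48

Answer: 4:29 5:30 6:48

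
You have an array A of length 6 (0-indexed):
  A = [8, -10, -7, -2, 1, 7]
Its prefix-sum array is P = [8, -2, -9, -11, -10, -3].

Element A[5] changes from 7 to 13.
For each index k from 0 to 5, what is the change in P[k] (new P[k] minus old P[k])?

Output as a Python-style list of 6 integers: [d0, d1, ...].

Answer: [0, 0, 0, 0, 0, 6]

Derivation:
Element change: A[5] 7 -> 13, delta = 6
For k < 5: P[k] unchanged, delta_P[k] = 0
For k >= 5: P[k] shifts by exactly 6
Delta array: [0, 0, 0, 0, 0, 6]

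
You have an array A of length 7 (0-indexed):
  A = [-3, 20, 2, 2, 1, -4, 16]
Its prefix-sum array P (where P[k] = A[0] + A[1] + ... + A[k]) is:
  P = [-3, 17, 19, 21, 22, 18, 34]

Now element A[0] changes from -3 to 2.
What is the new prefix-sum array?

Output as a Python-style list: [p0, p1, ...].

Change: A[0] -3 -> 2, delta = 5
P[k] for k < 0: unchanged (A[0] not included)
P[k] for k >= 0: shift by delta = 5
  P[0] = -3 + 5 = 2
  P[1] = 17 + 5 = 22
  P[2] = 19 + 5 = 24
  P[3] = 21 + 5 = 26
  P[4] = 22 + 5 = 27
  P[5] = 18 + 5 = 23
  P[6] = 34 + 5 = 39

Answer: [2, 22, 24, 26, 27, 23, 39]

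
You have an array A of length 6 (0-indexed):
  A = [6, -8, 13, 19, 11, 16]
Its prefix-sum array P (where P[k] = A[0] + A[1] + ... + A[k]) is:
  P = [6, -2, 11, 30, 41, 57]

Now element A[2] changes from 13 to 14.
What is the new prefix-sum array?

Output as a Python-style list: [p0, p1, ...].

Change: A[2] 13 -> 14, delta = 1
P[k] for k < 2: unchanged (A[2] not included)
P[k] for k >= 2: shift by delta = 1
  P[0] = 6 + 0 = 6
  P[1] = -2 + 0 = -2
  P[2] = 11 + 1 = 12
  P[3] = 30 + 1 = 31
  P[4] = 41 + 1 = 42
  P[5] = 57 + 1 = 58

Answer: [6, -2, 12, 31, 42, 58]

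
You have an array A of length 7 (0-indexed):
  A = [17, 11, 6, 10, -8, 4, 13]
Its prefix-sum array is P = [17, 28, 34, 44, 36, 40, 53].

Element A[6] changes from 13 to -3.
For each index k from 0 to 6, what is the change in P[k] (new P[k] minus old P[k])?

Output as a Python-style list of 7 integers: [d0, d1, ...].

Answer: [0, 0, 0, 0, 0, 0, -16]

Derivation:
Element change: A[6] 13 -> -3, delta = -16
For k < 6: P[k] unchanged, delta_P[k] = 0
For k >= 6: P[k] shifts by exactly -16
Delta array: [0, 0, 0, 0, 0, 0, -16]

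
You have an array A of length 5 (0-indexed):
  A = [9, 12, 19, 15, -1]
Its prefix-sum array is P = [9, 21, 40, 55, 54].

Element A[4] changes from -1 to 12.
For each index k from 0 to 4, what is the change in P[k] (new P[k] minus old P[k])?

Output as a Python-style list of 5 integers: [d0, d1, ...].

Element change: A[4] -1 -> 12, delta = 13
For k < 4: P[k] unchanged, delta_P[k] = 0
For k >= 4: P[k] shifts by exactly 13
Delta array: [0, 0, 0, 0, 13]

Answer: [0, 0, 0, 0, 13]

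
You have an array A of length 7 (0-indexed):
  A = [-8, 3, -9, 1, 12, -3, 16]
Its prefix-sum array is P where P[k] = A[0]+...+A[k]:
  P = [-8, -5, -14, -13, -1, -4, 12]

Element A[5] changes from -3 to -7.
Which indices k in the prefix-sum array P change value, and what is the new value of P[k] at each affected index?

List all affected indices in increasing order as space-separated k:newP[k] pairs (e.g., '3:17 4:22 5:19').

Answer: 5:-8 6:8

Derivation:
P[k] = A[0] + ... + A[k]
P[k] includes A[5] iff k >= 5
Affected indices: 5, 6, ..., 6; delta = -4
  P[5]: -4 + -4 = -8
  P[6]: 12 + -4 = 8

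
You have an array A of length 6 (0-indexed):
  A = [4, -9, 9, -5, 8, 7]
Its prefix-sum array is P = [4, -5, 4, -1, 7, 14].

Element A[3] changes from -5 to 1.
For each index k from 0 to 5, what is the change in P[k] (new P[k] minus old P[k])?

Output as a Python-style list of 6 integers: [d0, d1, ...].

Answer: [0, 0, 0, 6, 6, 6]

Derivation:
Element change: A[3] -5 -> 1, delta = 6
For k < 3: P[k] unchanged, delta_P[k] = 0
For k >= 3: P[k] shifts by exactly 6
Delta array: [0, 0, 0, 6, 6, 6]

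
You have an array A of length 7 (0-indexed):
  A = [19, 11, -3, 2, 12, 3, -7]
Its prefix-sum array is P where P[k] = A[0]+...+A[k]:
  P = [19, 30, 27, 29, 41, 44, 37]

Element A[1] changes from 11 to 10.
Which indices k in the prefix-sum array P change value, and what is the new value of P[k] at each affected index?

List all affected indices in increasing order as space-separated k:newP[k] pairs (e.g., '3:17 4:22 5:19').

Answer: 1:29 2:26 3:28 4:40 5:43 6:36

Derivation:
P[k] = A[0] + ... + A[k]
P[k] includes A[1] iff k >= 1
Affected indices: 1, 2, ..., 6; delta = -1
  P[1]: 30 + -1 = 29
  P[2]: 27 + -1 = 26
  P[3]: 29 + -1 = 28
  P[4]: 41 + -1 = 40
  P[5]: 44 + -1 = 43
  P[6]: 37 + -1 = 36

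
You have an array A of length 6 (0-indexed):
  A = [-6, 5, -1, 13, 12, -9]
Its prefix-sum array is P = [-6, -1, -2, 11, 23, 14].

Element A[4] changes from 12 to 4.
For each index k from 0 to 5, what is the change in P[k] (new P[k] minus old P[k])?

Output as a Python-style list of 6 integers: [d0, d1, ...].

Element change: A[4] 12 -> 4, delta = -8
For k < 4: P[k] unchanged, delta_P[k] = 0
For k >= 4: P[k] shifts by exactly -8
Delta array: [0, 0, 0, 0, -8, -8]

Answer: [0, 0, 0, 0, -8, -8]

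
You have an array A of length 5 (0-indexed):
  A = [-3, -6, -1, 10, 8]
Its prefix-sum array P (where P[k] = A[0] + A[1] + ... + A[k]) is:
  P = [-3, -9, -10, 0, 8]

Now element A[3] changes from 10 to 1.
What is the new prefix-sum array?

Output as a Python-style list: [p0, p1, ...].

Change: A[3] 10 -> 1, delta = -9
P[k] for k < 3: unchanged (A[3] not included)
P[k] for k >= 3: shift by delta = -9
  P[0] = -3 + 0 = -3
  P[1] = -9 + 0 = -9
  P[2] = -10 + 0 = -10
  P[3] = 0 + -9 = -9
  P[4] = 8 + -9 = -1

Answer: [-3, -9, -10, -9, -1]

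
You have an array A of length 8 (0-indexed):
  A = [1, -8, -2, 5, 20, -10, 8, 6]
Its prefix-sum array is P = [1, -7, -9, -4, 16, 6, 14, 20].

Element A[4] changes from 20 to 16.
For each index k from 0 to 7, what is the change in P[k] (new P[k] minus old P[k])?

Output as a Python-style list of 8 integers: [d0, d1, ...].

Element change: A[4] 20 -> 16, delta = -4
For k < 4: P[k] unchanged, delta_P[k] = 0
For k >= 4: P[k] shifts by exactly -4
Delta array: [0, 0, 0, 0, -4, -4, -4, -4]

Answer: [0, 0, 0, 0, -4, -4, -4, -4]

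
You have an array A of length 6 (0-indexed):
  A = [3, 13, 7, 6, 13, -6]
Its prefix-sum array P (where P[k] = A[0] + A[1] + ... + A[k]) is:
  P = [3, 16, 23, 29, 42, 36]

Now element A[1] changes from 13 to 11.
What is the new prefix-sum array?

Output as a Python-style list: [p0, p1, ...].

Change: A[1] 13 -> 11, delta = -2
P[k] for k < 1: unchanged (A[1] not included)
P[k] for k >= 1: shift by delta = -2
  P[0] = 3 + 0 = 3
  P[1] = 16 + -2 = 14
  P[2] = 23 + -2 = 21
  P[3] = 29 + -2 = 27
  P[4] = 42 + -2 = 40
  P[5] = 36 + -2 = 34

Answer: [3, 14, 21, 27, 40, 34]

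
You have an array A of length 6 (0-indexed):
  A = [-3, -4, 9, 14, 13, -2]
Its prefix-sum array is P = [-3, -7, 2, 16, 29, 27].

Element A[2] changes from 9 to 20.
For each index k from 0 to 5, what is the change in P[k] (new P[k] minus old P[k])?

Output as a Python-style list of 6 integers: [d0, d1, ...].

Answer: [0, 0, 11, 11, 11, 11]

Derivation:
Element change: A[2] 9 -> 20, delta = 11
For k < 2: P[k] unchanged, delta_P[k] = 0
For k >= 2: P[k] shifts by exactly 11
Delta array: [0, 0, 11, 11, 11, 11]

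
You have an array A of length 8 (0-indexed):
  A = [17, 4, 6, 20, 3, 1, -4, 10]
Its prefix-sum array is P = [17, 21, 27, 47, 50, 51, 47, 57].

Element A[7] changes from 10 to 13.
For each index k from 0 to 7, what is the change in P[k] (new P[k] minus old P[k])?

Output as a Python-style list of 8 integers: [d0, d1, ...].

Answer: [0, 0, 0, 0, 0, 0, 0, 3]

Derivation:
Element change: A[7] 10 -> 13, delta = 3
For k < 7: P[k] unchanged, delta_P[k] = 0
For k >= 7: P[k] shifts by exactly 3
Delta array: [0, 0, 0, 0, 0, 0, 0, 3]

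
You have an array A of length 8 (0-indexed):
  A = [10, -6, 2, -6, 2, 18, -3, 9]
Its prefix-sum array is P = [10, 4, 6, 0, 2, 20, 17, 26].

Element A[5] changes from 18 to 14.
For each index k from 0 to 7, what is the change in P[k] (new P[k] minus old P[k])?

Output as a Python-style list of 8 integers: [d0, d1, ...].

Answer: [0, 0, 0, 0, 0, -4, -4, -4]

Derivation:
Element change: A[5] 18 -> 14, delta = -4
For k < 5: P[k] unchanged, delta_P[k] = 0
For k >= 5: P[k] shifts by exactly -4
Delta array: [0, 0, 0, 0, 0, -4, -4, -4]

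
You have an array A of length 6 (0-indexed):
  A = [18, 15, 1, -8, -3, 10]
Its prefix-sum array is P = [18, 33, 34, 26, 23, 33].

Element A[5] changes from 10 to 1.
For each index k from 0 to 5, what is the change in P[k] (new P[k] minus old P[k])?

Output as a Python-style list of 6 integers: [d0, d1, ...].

Element change: A[5] 10 -> 1, delta = -9
For k < 5: P[k] unchanged, delta_P[k] = 0
For k >= 5: P[k] shifts by exactly -9
Delta array: [0, 0, 0, 0, 0, -9]

Answer: [0, 0, 0, 0, 0, -9]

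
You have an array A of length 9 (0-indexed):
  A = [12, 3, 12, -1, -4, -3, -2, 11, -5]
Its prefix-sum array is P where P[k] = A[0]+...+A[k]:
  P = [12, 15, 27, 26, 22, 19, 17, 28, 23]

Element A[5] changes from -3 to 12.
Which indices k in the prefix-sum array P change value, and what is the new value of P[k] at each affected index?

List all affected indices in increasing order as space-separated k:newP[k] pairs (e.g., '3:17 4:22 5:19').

P[k] = A[0] + ... + A[k]
P[k] includes A[5] iff k >= 5
Affected indices: 5, 6, ..., 8; delta = 15
  P[5]: 19 + 15 = 34
  P[6]: 17 + 15 = 32
  P[7]: 28 + 15 = 43
  P[8]: 23 + 15 = 38

Answer: 5:34 6:32 7:43 8:38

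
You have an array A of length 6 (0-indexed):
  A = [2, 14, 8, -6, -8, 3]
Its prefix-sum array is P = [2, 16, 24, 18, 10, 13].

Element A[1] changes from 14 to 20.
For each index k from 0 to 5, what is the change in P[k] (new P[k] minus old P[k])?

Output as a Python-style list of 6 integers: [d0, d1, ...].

Element change: A[1] 14 -> 20, delta = 6
For k < 1: P[k] unchanged, delta_P[k] = 0
For k >= 1: P[k] shifts by exactly 6
Delta array: [0, 6, 6, 6, 6, 6]

Answer: [0, 6, 6, 6, 6, 6]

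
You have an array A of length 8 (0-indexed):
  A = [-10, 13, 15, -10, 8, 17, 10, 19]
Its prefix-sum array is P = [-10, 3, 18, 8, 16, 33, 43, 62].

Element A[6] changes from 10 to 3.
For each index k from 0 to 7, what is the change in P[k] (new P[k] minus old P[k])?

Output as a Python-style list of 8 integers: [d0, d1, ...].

Element change: A[6] 10 -> 3, delta = -7
For k < 6: P[k] unchanged, delta_P[k] = 0
For k >= 6: P[k] shifts by exactly -7
Delta array: [0, 0, 0, 0, 0, 0, -7, -7]

Answer: [0, 0, 0, 0, 0, 0, -7, -7]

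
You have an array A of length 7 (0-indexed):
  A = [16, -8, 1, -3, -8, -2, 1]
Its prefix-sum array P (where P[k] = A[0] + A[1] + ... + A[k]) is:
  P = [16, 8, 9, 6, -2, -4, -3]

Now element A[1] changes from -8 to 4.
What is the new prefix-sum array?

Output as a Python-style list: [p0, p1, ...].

Change: A[1] -8 -> 4, delta = 12
P[k] for k < 1: unchanged (A[1] not included)
P[k] for k >= 1: shift by delta = 12
  P[0] = 16 + 0 = 16
  P[1] = 8 + 12 = 20
  P[2] = 9 + 12 = 21
  P[3] = 6 + 12 = 18
  P[4] = -2 + 12 = 10
  P[5] = -4 + 12 = 8
  P[6] = -3 + 12 = 9

Answer: [16, 20, 21, 18, 10, 8, 9]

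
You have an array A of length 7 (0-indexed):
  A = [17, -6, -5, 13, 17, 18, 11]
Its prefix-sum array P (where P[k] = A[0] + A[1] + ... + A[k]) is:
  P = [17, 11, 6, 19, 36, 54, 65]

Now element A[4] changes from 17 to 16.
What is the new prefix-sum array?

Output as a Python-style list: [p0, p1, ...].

Change: A[4] 17 -> 16, delta = -1
P[k] for k < 4: unchanged (A[4] not included)
P[k] for k >= 4: shift by delta = -1
  P[0] = 17 + 0 = 17
  P[1] = 11 + 0 = 11
  P[2] = 6 + 0 = 6
  P[3] = 19 + 0 = 19
  P[4] = 36 + -1 = 35
  P[5] = 54 + -1 = 53
  P[6] = 65 + -1 = 64

Answer: [17, 11, 6, 19, 35, 53, 64]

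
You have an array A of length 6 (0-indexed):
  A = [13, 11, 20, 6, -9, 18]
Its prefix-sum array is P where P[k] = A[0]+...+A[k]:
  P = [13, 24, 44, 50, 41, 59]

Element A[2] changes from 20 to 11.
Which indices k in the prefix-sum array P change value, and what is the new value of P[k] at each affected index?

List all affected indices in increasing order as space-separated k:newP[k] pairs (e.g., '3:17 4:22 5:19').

Answer: 2:35 3:41 4:32 5:50

Derivation:
P[k] = A[0] + ... + A[k]
P[k] includes A[2] iff k >= 2
Affected indices: 2, 3, ..., 5; delta = -9
  P[2]: 44 + -9 = 35
  P[3]: 50 + -9 = 41
  P[4]: 41 + -9 = 32
  P[5]: 59 + -9 = 50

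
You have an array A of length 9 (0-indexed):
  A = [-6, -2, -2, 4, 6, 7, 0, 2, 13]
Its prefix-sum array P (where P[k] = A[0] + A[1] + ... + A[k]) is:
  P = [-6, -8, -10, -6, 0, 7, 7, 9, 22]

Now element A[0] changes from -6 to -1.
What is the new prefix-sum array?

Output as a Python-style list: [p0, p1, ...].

Change: A[0] -6 -> -1, delta = 5
P[k] for k < 0: unchanged (A[0] not included)
P[k] for k >= 0: shift by delta = 5
  P[0] = -6 + 5 = -1
  P[1] = -8 + 5 = -3
  P[2] = -10 + 5 = -5
  P[3] = -6 + 5 = -1
  P[4] = 0 + 5 = 5
  P[5] = 7 + 5 = 12
  P[6] = 7 + 5 = 12
  P[7] = 9 + 5 = 14
  P[8] = 22 + 5 = 27

Answer: [-1, -3, -5, -1, 5, 12, 12, 14, 27]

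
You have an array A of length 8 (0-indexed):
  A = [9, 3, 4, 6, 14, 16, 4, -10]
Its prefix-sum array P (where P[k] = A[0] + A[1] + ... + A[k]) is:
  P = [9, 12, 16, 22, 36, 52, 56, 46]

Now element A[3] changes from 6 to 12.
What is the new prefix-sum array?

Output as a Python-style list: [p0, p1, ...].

Change: A[3] 6 -> 12, delta = 6
P[k] for k < 3: unchanged (A[3] not included)
P[k] for k >= 3: shift by delta = 6
  P[0] = 9 + 0 = 9
  P[1] = 12 + 0 = 12
  P[2] = 16 + 0 = 16
  P[3] = 22 + 6 = 28
  P[4] = 36 + 6 = 42
  P[5] = 52 + 6 = 58
  P[6] = 56 + 6 = 62
  P[7] = 46 + 6 = 52

Answer: [9, 12, 16, 28, 42, 58, 62, 52]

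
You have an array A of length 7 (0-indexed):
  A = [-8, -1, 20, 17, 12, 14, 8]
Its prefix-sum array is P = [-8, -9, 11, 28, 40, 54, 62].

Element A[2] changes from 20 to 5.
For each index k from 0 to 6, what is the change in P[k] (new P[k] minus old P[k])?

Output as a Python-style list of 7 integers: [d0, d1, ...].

Element change: A[2] 20 -> 5, delta = -15
For k < 2: P[k] unchanged, delta_P[k] = 0
For k >= 2: P[k] shifts by exactly -15
Delta array: [0, 0, -15, -15, -15, -15, -15]

Answer: [0, 0, -15, -15, -15, -15, -15]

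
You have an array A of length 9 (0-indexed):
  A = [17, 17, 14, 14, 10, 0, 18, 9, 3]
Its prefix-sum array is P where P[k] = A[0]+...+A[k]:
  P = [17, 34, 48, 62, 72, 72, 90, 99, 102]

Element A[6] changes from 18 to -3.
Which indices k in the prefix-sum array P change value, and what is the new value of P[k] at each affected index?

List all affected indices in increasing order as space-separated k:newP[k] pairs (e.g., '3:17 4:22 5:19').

Answer: 6:69 7:78 8:81

Derivation:
P[k] = A[0] + ... + A[k]
P[k] includes A[6] iff k >= 6
Affected indices: 6, 7, ..., 8; delta = -21
  P[6]: 90 + -21 = 69
  P[7]: 99 + -21 = 78
  P[8]: 102 + -21 = 81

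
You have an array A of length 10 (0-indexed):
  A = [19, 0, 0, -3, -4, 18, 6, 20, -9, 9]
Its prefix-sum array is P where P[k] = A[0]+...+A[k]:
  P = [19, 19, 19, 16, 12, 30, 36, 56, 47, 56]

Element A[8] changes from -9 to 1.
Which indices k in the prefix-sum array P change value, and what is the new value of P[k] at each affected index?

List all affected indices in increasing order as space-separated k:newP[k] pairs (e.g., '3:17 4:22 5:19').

Answer: 8:57 9:66

Derivation:
P[k] = A[0] + ... + A[k]
P[k] includes A[8] iff k >= 8
Affected indices: 8, 9, ..., 9; delta = 10
  P[8]: 47 + 10 = 57
  P[9]: 56 + 10 = 66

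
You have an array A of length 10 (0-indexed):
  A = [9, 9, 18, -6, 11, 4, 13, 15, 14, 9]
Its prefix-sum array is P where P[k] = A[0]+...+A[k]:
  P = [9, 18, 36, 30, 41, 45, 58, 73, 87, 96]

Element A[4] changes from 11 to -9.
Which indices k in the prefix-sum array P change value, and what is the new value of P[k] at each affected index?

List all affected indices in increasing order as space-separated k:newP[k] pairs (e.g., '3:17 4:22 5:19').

Answer: 4:21 5:25 6:38 7:53 8:67 9:76

Derivation:
P[k] = A[0] + ... + A[k]
P[k] includes A[4] iff k >= 4
Affected indices: 4, 5, ..., 9; delta = -20
  P[4]: 41 + -20 = 21
  P[5]: 45 + -20 = 25
  P[6]: 58 + -20 = 38
  P[7]: 73 + -20 = 53
  P[8]: 87 + -20 = 67
  P[9]: 96 + -20 = 76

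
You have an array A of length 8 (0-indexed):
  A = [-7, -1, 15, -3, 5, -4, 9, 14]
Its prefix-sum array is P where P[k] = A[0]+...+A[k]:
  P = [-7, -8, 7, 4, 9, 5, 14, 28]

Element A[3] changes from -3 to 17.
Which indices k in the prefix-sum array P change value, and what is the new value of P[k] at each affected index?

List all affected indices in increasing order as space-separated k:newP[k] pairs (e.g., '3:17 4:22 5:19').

P[k] = A[0] + ... + A[k]
P[k] includes A[3] iff k >= 3
Affected indices: 3, 4, ..., 7; delta = 20
  P[3]: 4 + 20 = 24
  P[4]: 9 + 20 = 29
  P[5]: 5 + 20 = 25
  P[6]: 14 + 20 = 34
  P[7]: 28 + 20 = 48

Answer: 3:24 4:29 5:25 6:34 7:48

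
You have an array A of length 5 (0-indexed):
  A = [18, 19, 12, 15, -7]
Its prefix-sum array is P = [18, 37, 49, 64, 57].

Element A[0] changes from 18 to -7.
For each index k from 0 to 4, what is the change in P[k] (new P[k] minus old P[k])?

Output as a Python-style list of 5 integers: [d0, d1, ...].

Answer: [-25, -25, -25, -25, -25]

Derivation:
Element change: A[0] 18 -> -7, delta = -25
For k < 0: P[k] unchanged, delta_P[k] = 0
For k >= 0: P[k] shifts by exactly -25
Delta array: [-25, -25, -25, -25, -25]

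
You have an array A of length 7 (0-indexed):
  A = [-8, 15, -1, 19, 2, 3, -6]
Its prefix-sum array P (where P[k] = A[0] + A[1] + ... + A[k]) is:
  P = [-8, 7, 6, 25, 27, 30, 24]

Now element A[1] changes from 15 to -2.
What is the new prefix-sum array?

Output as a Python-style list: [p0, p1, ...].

Change: A[1] 15 -> -2, delta = -17
P[k] for k < 1: unchanged (A[1] not included)
P[k] for k >= 1: shift by delta = -17
  P[0] = -8 + 0 = -8
  P[1] = 7 + -17 = -10
  P[2] = 6 + -17 = -11
  P[3] = 25 + -17 = 8
  P[4] = 27 + -17 = 10
  P[5] = 30 + -17 = 13
  P[6] = 24 + -17 = 7

Answer: [-8, -10, -11, 8, 10, 13, 7]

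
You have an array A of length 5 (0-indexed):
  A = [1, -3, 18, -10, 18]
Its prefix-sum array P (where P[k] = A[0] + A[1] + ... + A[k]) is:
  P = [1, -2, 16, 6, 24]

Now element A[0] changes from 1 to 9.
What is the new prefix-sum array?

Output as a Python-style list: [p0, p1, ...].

Change: A[0] 1 -> 9, delta = 8
P[k] for k < 0: unchanged (A[0] not included)
P[k] for k >= 0: shift by delta = 8
  P[0] = 1 + 8 = 9
  P[1] = -2 + 8 = 6
  P[2] = 16 + 8 = 24
  P[3] = 6 + 8 = 14
  P[4] = 24 + 8 = 32

Answer: [9, 6, 24, 14, 32]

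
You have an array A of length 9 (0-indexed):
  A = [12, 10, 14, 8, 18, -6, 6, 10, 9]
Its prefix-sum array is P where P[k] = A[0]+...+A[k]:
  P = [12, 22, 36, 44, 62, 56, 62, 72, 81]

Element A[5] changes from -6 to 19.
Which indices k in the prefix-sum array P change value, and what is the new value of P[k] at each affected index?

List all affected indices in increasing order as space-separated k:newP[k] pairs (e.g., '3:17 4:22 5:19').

P[k] = A[0] + ... + A[k]
P[k] includes A[5] iff k >= 5
Affected indices: 5, 6, ..., 8; delta = 25
  P[5]: 56 + 25 = 81
  P[6]: 62 + 25 = 87
  P[7]: 72 + 25 = 97
  P[8]: 81 + 25 = 106

Answer: 5:81 6:87 7:97 8:106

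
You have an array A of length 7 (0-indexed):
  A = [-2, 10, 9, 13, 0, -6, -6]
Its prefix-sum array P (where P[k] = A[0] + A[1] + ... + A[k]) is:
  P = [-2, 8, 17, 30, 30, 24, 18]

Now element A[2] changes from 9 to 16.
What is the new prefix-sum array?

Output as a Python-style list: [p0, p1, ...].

Change: A[2] 9 -> 16, delta = 7
P[k] for k < 2: unchanged (A[2] not included)
P[k] for k >= 2: shift by delta = 7
  P[0] = -2 + 0 = -2
  P[1] = 8 + 0 = 8
  P[2] = 17 + 7 = 24
  P[3] = 30 + 7 = 37
  P[4] = 30 + 7 = 37
  P[5] = 24 + 7 = 31
  P[6] = 18 + 7 = 25

Answer: [-2, 8, 24, 37, 37, 31, 25]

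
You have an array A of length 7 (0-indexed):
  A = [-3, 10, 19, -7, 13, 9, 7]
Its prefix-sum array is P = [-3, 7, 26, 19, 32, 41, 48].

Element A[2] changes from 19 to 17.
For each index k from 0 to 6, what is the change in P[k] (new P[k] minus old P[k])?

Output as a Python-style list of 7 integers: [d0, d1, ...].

Answer: [0, 0, -2, -2, -2, -2, -2]

Derivation:
Element change: A[2] 19 -> 17, delta = -2
For k < 2: P[k] unchanged, delta_P[k] = 0
For k >= 2: P[k] shifts by exactly -2
Delta array: [0, 0, -2, -2, -2, -2, -2]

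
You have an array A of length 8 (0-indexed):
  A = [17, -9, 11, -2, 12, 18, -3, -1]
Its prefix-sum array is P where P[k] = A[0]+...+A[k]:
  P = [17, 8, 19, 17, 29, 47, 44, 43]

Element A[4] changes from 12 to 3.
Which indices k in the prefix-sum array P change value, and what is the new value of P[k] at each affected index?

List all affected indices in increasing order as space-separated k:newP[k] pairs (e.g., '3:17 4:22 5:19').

P[k] = A[0] + ... + A[k]
P[k] includes A[4] iff k >= 4
Affected indices: 4, 5, ..., 7; delta = -9
  P[4]: 29 + -9 = 20
  P[5]: 47 + -9 = 38
  P[6]: 44 + -9 = 35
  P[7]: 43 + -9 = 34

Answer: 4:20 5:38 6:35 7:34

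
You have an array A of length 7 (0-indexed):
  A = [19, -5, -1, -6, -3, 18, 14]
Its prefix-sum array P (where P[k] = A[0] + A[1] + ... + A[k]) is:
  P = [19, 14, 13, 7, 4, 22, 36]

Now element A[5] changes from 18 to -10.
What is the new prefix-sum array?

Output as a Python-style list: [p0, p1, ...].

Answer: [19, 14, 13, 7, 4, -6, 8]

Derivation:
Change: A[5] 18 -> -10, delta = -28
P[k] for k < 5: unchanged (A[5] not included)
P[k] for k >= 5: shift by delta = -28
  P[0] = 19 + 0 = 19
  P[1] = 14 + 0 = 14
  P[2] = 13 + 0 = 13
  P[3] = 7 + 0 = 7
  P[4] = 4 + 0 = 4
  P[5] = 22 + -28 = -6
  P[6] = 36 + -28 = 8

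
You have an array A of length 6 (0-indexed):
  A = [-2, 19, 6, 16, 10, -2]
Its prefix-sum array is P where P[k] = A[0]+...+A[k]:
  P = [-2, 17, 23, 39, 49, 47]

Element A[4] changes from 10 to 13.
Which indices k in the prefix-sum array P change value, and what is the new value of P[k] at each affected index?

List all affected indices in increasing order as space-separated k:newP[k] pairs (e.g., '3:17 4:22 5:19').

P[k] = A[0] + ... + A[k]
P[k] includes A[4] iff k >= 4
Affected indices: 4, 5, ..., 5; delta = 3
  P[4]: 49 + 3 = 52
  P[5]: 47 + 3 = 50

Answer: 4:52 5:50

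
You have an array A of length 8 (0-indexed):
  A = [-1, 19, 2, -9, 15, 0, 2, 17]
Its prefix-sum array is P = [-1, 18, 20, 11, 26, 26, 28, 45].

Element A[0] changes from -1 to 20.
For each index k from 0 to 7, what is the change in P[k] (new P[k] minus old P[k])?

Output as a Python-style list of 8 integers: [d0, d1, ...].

Answer: [21, 21, 21, 21, 21, 21, 21, 21]

Derivation:
Element change: A[0] -1 -> 20, delta = 21
For k < 0: P[k] unchanged, delta_P[k] = 0
For k >= 0: P[k] shifts by exactly 21
Delta array: [21, 21, 21, 21, 21, 21, 21, 21]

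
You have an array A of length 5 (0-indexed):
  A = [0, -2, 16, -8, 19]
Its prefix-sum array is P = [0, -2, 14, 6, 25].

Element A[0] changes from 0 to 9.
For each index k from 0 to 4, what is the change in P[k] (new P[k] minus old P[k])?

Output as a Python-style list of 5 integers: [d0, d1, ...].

Answer: [9, 9, 9, 9, 9]

Derivation:
Element change: A[0] 0 -> 9, delta = 9
For k < 0: P[k] unchanged, delta_P[k] = 0
For k >= 0: P[k] shifts by exactly 9
Delta array: [9, 9, 9, 9, 9]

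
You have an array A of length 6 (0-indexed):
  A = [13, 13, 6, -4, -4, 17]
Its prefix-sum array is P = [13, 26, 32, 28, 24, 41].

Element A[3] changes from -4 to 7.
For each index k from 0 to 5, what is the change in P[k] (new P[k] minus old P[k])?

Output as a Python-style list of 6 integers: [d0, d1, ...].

Element change: A[3] -4 -> 7, delta = 11
For k < 3: P[k] unchanged, delta_P[k] = 0
For k >= 3: P[k] shifts by exactly 11
Delta array: [0, 0, 0, 11, 11, 11]

Answer: [0, 0, 0, 11, 11, 11]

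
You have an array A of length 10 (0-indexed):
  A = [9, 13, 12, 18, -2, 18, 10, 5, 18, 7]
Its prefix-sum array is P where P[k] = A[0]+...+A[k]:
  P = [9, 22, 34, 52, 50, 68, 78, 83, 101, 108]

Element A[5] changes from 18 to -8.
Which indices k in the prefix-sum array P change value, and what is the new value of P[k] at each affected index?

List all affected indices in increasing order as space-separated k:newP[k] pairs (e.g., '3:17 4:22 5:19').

P[k] = A[0] + ... + A[k]
P[k] includes A[5] iff k >= 5
Affected indices: 5, 6, ..., 9; delta = -26
  P[5]: 68 + -26 = 42
  P[6]: 78 + -26 = 52
  P[7]: 83 + -26 = 57
  P[8]: 101 + -26 = 75
  P[9]: 108 + -26 = 82

Answer: 5:42 6:52 7:57 8:75 9:82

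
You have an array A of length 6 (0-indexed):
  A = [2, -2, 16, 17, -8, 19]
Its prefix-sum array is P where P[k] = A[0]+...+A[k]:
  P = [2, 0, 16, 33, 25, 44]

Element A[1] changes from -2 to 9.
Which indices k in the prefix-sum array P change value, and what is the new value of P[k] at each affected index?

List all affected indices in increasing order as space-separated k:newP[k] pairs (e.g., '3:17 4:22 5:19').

P[k] = A[0] + ... + A[k]
P[k] includes A[1] iff k >= 1
Affected indices: 1, 2, ..., 5; delta = 11
  P[1]: 0 + 11 = 11
  P[2]: 16 + 11 = 27
  P[3]: 33 + 11 = 44
  P[4]: 25 + 11 = 36
  P[5]: 44 + 11 = 55

Answer: 1:11 2:27 3:44 4:36 5:55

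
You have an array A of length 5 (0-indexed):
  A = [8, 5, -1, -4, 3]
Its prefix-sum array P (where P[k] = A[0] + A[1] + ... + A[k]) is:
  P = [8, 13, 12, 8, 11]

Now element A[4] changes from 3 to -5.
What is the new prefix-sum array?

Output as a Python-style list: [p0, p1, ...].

Change: A[4] 3 -> -5, delta = -8
P[k] for k < 4: unchanged (A[4] not included)
P[k] for k >= 4: shift by delta = -8
  P[0] = 8 + 0 = 8
  P[1] = 13 + 0 = 13
  P[2] = 12 + 0 = 12
  P[3] = 8 + 0 = 8
  P[4] = 11 + -8 = 3

Answer: [8, 13, 12, 8, 3]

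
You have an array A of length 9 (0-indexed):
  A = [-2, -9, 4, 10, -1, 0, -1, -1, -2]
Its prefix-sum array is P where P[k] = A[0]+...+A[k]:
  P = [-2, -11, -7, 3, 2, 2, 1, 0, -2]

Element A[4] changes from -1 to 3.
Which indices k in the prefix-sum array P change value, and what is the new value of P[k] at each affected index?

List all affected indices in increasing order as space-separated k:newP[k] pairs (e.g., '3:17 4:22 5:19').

Answer: 4:6 5:6 6:5 7:4 8:2

Derivation:
P[k] = A[0] + ... + A[k]
P[k] includes A[4] iff k >= 4
Affected indices: 4, 5, ..., 8; delta = 4
  P[4]: 2 + 4 = 6
  P[5]: 2 + 4 = 6
  P[6]: 1 + 4 = 5
  P[7]: 0 + 4 = 4
  P[8]: -2 + 4 = 2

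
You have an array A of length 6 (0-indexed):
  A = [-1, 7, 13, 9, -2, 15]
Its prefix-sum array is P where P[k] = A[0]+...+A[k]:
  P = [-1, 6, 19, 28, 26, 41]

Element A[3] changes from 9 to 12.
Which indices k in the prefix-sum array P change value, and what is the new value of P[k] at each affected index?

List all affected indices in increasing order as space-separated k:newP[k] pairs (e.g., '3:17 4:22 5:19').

Answer: 3:31 4:29 5:44

Derivation:
P[k] = A[0] + ... + A[k]
P[k] includes A[3] iff k >= 3
Affected indices: 3, 4, ..., 5; delta = 3
  P[3]: 28 + 3 = 31
  P[4]: 26 + 3 = 29
  P[5]: 41 + 3 = 44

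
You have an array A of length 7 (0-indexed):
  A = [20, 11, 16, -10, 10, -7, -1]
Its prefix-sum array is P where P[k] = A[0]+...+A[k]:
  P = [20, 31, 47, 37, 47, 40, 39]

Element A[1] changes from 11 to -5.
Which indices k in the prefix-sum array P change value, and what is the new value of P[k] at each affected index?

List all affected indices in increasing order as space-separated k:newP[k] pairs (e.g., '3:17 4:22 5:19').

Answer: 1:15 2:31 3:21 4:31 5:24 6:23

Derivation:
P[k] = A[0] + ... + A[k]
P[k] includes A[1] iff k >= 1
Affected indices: 1, 2, ..., 6; delta = -16
  P[1]: 31 + -16 = 15
  P[2]: 47 + -16 = 31
  P[3]: 37 + -16 = 21
  P[4]: 47 + -16 = 31
  P[5]: 40 + -16 = 24
  P[6]: 39 + -16 = 23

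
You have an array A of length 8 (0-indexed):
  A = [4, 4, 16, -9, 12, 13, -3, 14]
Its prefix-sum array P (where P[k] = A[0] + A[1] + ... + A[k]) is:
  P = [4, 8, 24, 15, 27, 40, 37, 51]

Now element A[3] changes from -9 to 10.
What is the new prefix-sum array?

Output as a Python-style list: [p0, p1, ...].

Answer: [4, 8, 24, 34, 46, 59, 56, 70]

Derivation:
Change: A[3] -9 -> 10, delta = 19
P[k] for k < 3: unchanged (A[3] not included)
P[k] for k >= 3: shift by delta = 19
  P[0] = 4 + 0 = 4
  P[1] = 8 + 0 = 8
  P[2] = 24 + 0 = 24
  P[3] = 15 + 19 = 34
  P[4] = 27 + 19 = 46
  P[5] = 40 + 19 = 59
  P[6] = 37 + 19 = 56
  P[7] = 51 + 19 = 70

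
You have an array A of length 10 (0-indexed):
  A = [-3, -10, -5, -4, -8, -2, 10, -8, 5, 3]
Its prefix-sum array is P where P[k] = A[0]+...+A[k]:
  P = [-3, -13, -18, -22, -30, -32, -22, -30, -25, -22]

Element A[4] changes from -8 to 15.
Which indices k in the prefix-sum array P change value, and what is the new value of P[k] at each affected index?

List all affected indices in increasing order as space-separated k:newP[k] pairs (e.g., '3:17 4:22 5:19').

P[k] = A[0] + ... + A[k]
P[k] includes A[4] iff k >= 4
Affected indices: 4, 5, ..., 9; delta = 23
  P[4]: -30 + 23 = -7
  P[5]: -32 + 23 = -9
  P[6]: -22 + 23 = 1
  P[7]: -30 + 23 = -7
  P[8]: -25 + 23 = -2
  P[9]: -22 + 23 = 1

Answer: 4:-7 5:-9 6:1 7:-7 8:-2 9:1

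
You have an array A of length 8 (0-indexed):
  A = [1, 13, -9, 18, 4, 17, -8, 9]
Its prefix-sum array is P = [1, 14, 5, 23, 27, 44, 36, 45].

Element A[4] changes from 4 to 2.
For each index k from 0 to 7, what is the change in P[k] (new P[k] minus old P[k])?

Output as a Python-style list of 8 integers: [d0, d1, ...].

Element change: A[4] 4 -> 2, delta = -2
For k < 4: P[k] unchanged, delta_P[k] = 0
For k >= 4: P[k] shifts by exactly -2
Delta array: [0, 0, 0, 0, -2, -2, -2, -2]

Answer: [0, 0, 0, 0, -2, -2, -2, -2]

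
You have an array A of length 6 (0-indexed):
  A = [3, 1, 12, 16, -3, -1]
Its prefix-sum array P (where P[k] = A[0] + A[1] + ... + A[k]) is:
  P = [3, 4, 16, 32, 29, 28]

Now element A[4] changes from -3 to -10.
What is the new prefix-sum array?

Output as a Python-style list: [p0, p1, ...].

Answer: [3, 4, 16, 32, 22, 21]

Derivation:
Change: A[4] -3 -> -10, delta = -7
P[k] for k < 4: unchanged (A[4] not included)
P[k] for k >= 4: shift by delta = -7
  P[0] = 3 + 0 = 3
  P[1] = 4 + 0 = 4
  P[2] = 16 + 0 = 16
  P[3] = 32 + 0 = 32
  P[4] = 29 + -7 = 22
  P[5] = 28 + -7 = 21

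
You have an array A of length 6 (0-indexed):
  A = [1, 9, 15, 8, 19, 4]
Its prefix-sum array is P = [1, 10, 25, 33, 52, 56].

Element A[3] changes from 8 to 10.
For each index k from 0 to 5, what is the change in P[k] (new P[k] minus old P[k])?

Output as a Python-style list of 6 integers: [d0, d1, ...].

Element change: A[3] 8 -> 10, delta = 2
For k < 3: P[k] unchanged, delta_P[k] = 0
For k >= 3: P[k] shifts by exactly 2
Delta array: [0, 0, 0, 2, 2, 2]

Answer: [0, 0, 0, 2, 2, 2]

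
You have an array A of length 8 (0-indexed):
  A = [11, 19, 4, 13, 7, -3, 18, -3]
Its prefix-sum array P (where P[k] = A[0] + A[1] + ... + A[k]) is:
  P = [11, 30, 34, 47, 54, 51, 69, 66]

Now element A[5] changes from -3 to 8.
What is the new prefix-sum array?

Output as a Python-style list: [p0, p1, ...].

Answer: [11, 30, 34, 47, 54, 62, 80, 77]

Derivation:
Change: A[5] -3 -> 8, delta = 11
P[k] for k < 5: unchanged (A[5] not included)
P[k] for k >= 5: shift by delta = 11
  P[0] = 11 + 0 = 11
  P[1] = 30 + 0 = 30
  P[2] = 34 + 0 = 34
  P[3] = 47 + 0 = 47
  P[4] = 54 + 0 = 54
  P[5] = 51 + 11 = 62
  P[6] = 69 + 11 = 80
  P[7] = 66 + 11 = 77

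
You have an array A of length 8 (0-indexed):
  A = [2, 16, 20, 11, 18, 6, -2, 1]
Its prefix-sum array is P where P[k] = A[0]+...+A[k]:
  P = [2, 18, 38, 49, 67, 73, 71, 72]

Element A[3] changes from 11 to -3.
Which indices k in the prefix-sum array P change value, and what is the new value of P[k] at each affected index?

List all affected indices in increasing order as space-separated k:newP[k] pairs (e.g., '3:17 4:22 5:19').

Answer: 3:35 4:53 5:59 6:57 7:58

Derivation:
P[k] = A[0] + ... + A[k]
P[k] includes A[3] iff k >= 3
Affected indices: 3, 4, ..., 7; delta = -14
  P[3]: 49 + -14 = 35
  P[4]: 67 + -14 = 53
  P[5]: 73 + -14 = 59
  P[6]: 71 + -14 = 57
  P[7]: 72 + -14 = 58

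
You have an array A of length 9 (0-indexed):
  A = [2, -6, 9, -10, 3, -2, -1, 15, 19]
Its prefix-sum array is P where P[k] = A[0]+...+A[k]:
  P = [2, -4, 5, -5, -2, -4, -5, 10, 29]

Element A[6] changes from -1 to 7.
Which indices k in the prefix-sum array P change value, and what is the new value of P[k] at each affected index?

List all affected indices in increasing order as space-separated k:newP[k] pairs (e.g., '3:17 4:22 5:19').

Answer: 6:3 7:18 8:37

Derivation:
P[k] = A[0] + ... + A[k]
P[k] includes A[6] iff k >= 6
Affected indices: 6, 7, ..., 8; delta = 8
  P[6]: -5 + 8 = 3
  P[7]: 10 + 8 = 18
  P[8]: 29 + 8 = 37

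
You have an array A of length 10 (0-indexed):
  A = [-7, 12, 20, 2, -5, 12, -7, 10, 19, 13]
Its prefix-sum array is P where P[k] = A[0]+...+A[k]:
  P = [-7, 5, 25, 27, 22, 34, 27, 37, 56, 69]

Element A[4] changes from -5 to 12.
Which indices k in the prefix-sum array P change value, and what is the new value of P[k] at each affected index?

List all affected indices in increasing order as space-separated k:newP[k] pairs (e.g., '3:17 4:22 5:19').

Answer: 4:39 5:51 6:44 7:54 8:73 9:86

Derivation:
P[k] = A[0] + ... + A[k]
P[k] includes A[4] iff k >= 4
Affected indices: 4, 5, ..., 9; delta = 17
  P[4]: 22 + 17 = 39
  P[5]: 34 + 17 = 51
  P[6]: 27 + 17 = 44
  P[7]: 37 + 17 = 54
  P[8]: 56 + 17 = 73
  P[9]: 69 + 17 = 86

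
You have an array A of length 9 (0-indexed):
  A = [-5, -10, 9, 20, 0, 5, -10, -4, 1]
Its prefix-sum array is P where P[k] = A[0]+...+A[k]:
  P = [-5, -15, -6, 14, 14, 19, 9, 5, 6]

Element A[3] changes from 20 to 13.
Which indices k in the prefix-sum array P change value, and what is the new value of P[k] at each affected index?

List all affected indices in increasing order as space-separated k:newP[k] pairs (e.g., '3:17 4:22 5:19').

P[k] = A[0] + ... + A[k]
P[k] includes A[3] iff k >= 3
Affected indices: 3, 4, ..., 8; delta = -7
  P[3]: 14 + -7 = 7
  P[4]: 14 + -7 = 7
  P[5]: 19 + -7 = 12
  P[6]: 9 + -7 = 2
  P[7]: 5 + -7 = -2
  P[8]: 6 + -7 = -1

Answer: 3:7 4:7 5:12 6:2 7:-2 8:-1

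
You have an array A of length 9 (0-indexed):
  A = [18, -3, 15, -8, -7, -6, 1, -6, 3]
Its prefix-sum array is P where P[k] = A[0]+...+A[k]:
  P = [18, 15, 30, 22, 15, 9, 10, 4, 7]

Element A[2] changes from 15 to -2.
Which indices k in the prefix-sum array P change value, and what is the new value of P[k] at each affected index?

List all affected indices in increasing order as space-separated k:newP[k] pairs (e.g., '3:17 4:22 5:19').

Answer: 2:13 3:5 4:-2 5:-8 6:-7 7:-13 8:-10

Derivation:
P[k] = A[0] + ... + A[k]
P[k] includes A[2] iff k >= 2
Affected indices: 2, 3, ..., 8; delta = -17
  P[2]: 30 + -17 = 13
  P[3]: 22 + -17 = 5
  P[4]: 15 + -17 = -2
  P[5]: 9 + -17 = -8
  P[6]: 10 + -17 = -7
  P[7]: 4 + -17 = -13
  P[8]: 7 + -17 = -10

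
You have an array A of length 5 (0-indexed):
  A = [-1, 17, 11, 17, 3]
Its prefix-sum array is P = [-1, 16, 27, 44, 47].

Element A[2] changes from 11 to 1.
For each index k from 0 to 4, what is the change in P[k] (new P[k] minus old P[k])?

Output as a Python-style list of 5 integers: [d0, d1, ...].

Answer: [0, 0, -10, -10, -10]

Derivation:
Element change: A[2] 11 -> 1, delta = -10
For k < 2: P[k] unchanged, delta_P[k] = 0
For k >= 2: P[k] shifts by exactly -10
Delta array: [0, 0, -10, -10, -10]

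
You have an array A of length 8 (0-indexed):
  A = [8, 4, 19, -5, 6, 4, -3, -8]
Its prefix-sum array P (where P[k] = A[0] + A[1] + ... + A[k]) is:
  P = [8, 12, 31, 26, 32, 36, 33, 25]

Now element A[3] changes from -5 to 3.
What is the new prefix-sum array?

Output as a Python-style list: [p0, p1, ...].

Answer: [8, 12, 31, 34, 40, 44, 41, 33]

Derivation:
Change: A[3] -5 -> 3, delta = 8
P[k] for k < 3: unchanged (A[3] not included)
P[k] for k >= 3: shift by delta = 8
  P[0] = 8 + 0 = 8
  P[1] = 12 + 0 = 12
  P[2] = 31 + 0 = 31
  P[3] = 26 + 8 = 34
  P[4] = 32 + 8 = 40
  P[5] = 36 + 8 = 44
  P[6] = 33 + 8 = 41
  P[7] = 25 + 8 = 33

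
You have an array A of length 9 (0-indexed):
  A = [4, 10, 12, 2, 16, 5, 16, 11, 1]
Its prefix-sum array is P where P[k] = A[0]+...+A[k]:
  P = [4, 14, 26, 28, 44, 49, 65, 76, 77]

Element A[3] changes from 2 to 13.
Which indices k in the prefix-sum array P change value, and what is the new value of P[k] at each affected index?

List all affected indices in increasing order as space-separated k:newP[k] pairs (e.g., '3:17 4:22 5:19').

Answer: 3:39 4:55 5:60 6:76 7:87 8:88

Derivation:
P[k] = A[0] + ... + A[k]
P[k] includes A[3] iff k >= 3
Affected indices: 3, 4, ..., 8; delta = 11
  P[3]: 28 + 11 = 39
  P[4]: 44 + 11 = 55
  P[5]: 49 + 11 = 60
  P[6]: 65 + 11 = 76
  P[7]: 76 + 11 = 87
  P[8]: 77 + 11 = 88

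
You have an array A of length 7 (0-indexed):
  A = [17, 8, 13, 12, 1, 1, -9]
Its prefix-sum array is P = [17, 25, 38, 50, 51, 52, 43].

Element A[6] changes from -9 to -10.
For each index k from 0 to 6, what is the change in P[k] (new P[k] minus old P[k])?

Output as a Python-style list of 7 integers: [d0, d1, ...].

Answer: [0, 0, 0, 0, 0, 0, -1]

Derivation:
Element change: A[6] -9 -> -10, delta = -1
For k < 6: P[k] unchanged, delta_P[k] = 0
For k >= 6: P[k] shifts by exactly -1
Delta array: [0, 0, 0, 0, 0, 0, -1]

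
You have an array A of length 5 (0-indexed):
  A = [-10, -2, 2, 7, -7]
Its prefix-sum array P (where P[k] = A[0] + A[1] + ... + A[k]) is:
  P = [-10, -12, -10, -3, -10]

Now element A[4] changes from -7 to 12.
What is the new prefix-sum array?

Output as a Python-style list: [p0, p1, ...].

Change: A[4] -7 -> 12, delta = 19
P[k] for k < 4: unchanged (A[4] not included)
P[k] for k >= 4: shift by delta = 19
  P[0] = -10 + 0 = -10
  P[1] = -12 + 0 = -12
  P[2] = -10 + 0 = -10
  P[3] = -3 + 0 = -3
  P[4] = -10 + 19 = 9

Answer: [-10, -12, -10, -3, 9]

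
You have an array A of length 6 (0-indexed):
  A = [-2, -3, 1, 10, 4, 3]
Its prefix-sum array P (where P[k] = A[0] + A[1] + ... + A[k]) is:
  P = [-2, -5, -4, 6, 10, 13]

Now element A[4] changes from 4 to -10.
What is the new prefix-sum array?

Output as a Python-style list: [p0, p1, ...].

Answer: [-2, -5, -4, 6, -4, -1]

Derivation:
Change: A[4] 4 -> -10, delta = -14
P[k] for k < 4: unchanged (A[4] not included)
P[k] for k >= 4: shift by delta = -14
  P[0] = -2 + 0 = -2
  P[1] = -5 + 0 = -5
  P[2] = -4 + 0 = -4
  P[3] = 6 + 0 = 6
  P[4] = 10 + -14 = -4
  P[5] = 13 + -14 = -1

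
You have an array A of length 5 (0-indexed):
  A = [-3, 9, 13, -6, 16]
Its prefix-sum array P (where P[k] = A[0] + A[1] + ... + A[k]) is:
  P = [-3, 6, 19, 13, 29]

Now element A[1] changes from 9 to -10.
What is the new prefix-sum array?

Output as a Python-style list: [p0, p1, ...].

Change: A[1] 9 -> -10, delta = -19
P[k] for k < 1: unchanged (A[1] not included)
P[k] for k >= 1: shift by delta = -19
  P[0] = -3 + 0 = -3
  P[1] = 6 + -19 = -13
  P[2] = 19 + -19 = 0
  P[3] = 13 + -19 = -6
  P[4] = 29 + -19 = 10

Answer: [-3, -13, 0, -6, 10]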